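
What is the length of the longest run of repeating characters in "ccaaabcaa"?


Input: "ccaaabcaa"
Scanning for longest run:
  Position 1 ('c'): continues run of 'c', length=2
  Position 2 ('a'): new char, reset run to 1
  Position 3 ('a'): continues run of 'a', length=2
  Position 4 ('a'): continues run of 'a', length=3
  Position 5 ('b'): new char, reset run to 1
  Position 6 ('c'): new char, reset run to 1
  Position 7 ('a'): new char, reset run to 1
  Position 8 ('a'): continues run of 'a', length=2
Longest run: 'a' with length 3

3


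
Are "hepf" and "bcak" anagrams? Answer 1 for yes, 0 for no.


Strings: "hepf", "bcak"
Sorted first:  efhp
Sorted second: abck
Differ at position 0: 'e' vs 'a' => not anagrams

0


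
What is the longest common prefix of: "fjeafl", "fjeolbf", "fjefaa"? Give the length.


Words: fjeafl, fjeolbf, fjefaa
  Position 0: all 'f' => match
  Position 1: all 'j' => match
  Position 2: all 'e' => match
  Position 3: ('a', 'o', 'f') => mismatch, stop
LCP = "fje" (length 3)

3


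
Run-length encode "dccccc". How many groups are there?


Input: dccccc
Scanning for consecutive runs:
  Group 1: 'd' x 1 (positions 0-0)
  Group 2: 'c' x 5 (positions 1-5)
Total groups: 2

2


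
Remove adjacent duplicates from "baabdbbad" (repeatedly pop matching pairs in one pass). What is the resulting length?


Input: baabdbbad
Stack-based adjacent duplicate removal:
  Read 'b': push. Stack: b
  Read 'a': push. Stack: ba
  Read 'a': matches stack top 'a' => pop. Stack: b
  Read 'b': matches stack top 'b' => pop. Stack: (empty)
  Read 'd': push. Stack: d
  Read 'b': push. Stack: db
  Read 'b': matches stack top 'b' => pop. Stack: d
  Read 'a': push. Stack: da
  Read 'd': push. Stack: dad
Final stack: "dad" (length 3)

3


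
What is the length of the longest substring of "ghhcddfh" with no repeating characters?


Input: "ghhcddfh"
Sliding window (track last position of each char):
  Position 0 ('g'): window [0,0] length 1 -- new best
  Position 1 ('h'): window [0,1] length 2 -- new best
  Position 2 ('h'): repeat (last at 1), move window start to 2
  Position 2 ('h'): window [2,2] length 1
  Position 3 ('c'): window [2,3] length 2
  Position 4 ('d'): window [2,4] length 3 -- new best
  Position 5 ('d'): repeat (last at 4), move window start to 5
  Position 5 ('d'): window [5,5] length 1
  Position 6 ('f'): window [5,6] length 2
  Position 7 ('h'): window [5,7] length 3
Longest substring with no repeats: "hcd" with length 3

3


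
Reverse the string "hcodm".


Input: hcodm
Reading characters right to left:
  Position 4: 'm'
  Position 3: 'd'
  Position 2: 'o'
  Position 1: 'c'
  Position 0: 'h'
Reversed: mdoch

mdoch


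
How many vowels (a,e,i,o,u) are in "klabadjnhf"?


Input: klabadjnhf
Checking each character:
  'k' at position 0: consonant
  'l' at position 1: consonant
  'a' at position 2: vowel (running total: 1)
  'b' at position 3: consonant
  'a' at position 4: vowel (running total: 2)
  'd' at position 5: consonant
  'j' at position 6: consonant
  'n' at position 7: consonant
  'h' at position 8: consonant
  'f' at position 9: consonant
Total vowels: 2

2


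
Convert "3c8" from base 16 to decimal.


Input: "3c8" in base 16
Positional expansion:
  Digit '3' (value 3) x 16^2 = 768
  Digit 'c' (value 12) x 16^1 = 192
  Digit '8' (value 8) x 16^0 = 8
Sum = 968

968


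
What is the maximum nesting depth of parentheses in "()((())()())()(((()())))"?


Input: "()((())()())()(((()())))"
Tracking depth:
  Position 0 '(': depth becomes 1
  Position 1 ')': depth becomes 0
  Position 2 '(': depth becomes 1
  Position 3 '(': depth becomes 2
  Position 4 '(': depth becomes 3
  Position 5 ')': depth becomes 2
  Position 6 ')': depth becomes 1
  Position 7 '(': depth becomes 2
  Position 8 ')': depth becomes 1
  Position 9 '(': depth becomes 2
  Position 10 ')': depth becomes 1
  Position 11 ')': depth becomes 0
  Position 12 '(': depth becomes 1
  Position 13 ')': depth becomes 0
  Position 14 '(': depth becomes 1
  Position 15 '(': depth becomes 2
  Position 16 '(': depth becomes 3
  Position 17 '(': depth becomes 4
  Position 18 ')': depth becomes 3
  Position 19 '(': depth becomes 4
  Position 20 ')': depth becomes 3
  Position 21 ')': depth becomes 2
  Position 22 ')': depth becomes 1
  Position 23 ')': depth becomes 0
Maximum depth reached: 4

4


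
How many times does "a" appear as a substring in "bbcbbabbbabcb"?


Searching for "a" in "bbcbbabbbabcb"
Scanning each position:
  Position 0: "b" => no
  Position 1: "b" => no
  Position 2: "c" => no
  Position 3: "b" => no
  Position 4: "b" => no
  Position 5: "a" => MATCH
  Position 6: "b" => no
  Position 7: "b" => no
  Position 8: "b" => no
  Position 9: "a" => MATCH
  Position 10: "b" => no
  Position 11: "c" => no
  Position 12: "b" => no
Total occurrences: 2

2


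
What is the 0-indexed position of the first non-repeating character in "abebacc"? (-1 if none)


Input: abebacc
Character frequencies:
  'a': 2
  'b': 2
  'c': 2
  'e': 1
Scanning left to right for freq == 1:
  Position 0 ('a'): freq=2, skip
  Position 1 ('b'): freq=2, skip
  Position 2 ('e'): unique! => answer = 2

2


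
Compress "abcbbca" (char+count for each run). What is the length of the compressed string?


Input: abcbbca
Runs:
  'a' x 1 => "a1"
  'b' x 1 => "b1"
  'c' x 1 => "c1"
  'b' x 2 => "b2"
  'c' x 1 => "c1"
  'a' x 1 => "a1"
Compressed: "a1b1c1b2c1a1"
Compressed length: 12

12


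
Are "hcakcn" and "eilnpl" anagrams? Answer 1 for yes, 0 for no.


Strings: "hcakcn", "eilnpl"
Sorted first:  acchkn
Sorted second: eillnp
Differ at position 0: 'a' vs 'e' => not anagrams

0


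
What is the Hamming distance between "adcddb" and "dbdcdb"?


Comparing "adcddb" and "dbdcdb" position by position:
  Position 0: 'a' vs 'd' => differ
  Position 1: 'd' vs 'b' => differ
  Position 2: 'c' vs 'd' => differ
  Position 3: 'd' vs 'c' => differ
  Position 4: 'd' vs 'd' => same
  Position 5: 'b' vs 'b' => same
Total differences (Hamming distance): 4

4


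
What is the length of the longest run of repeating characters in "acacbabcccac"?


Input: "acacbabcccac"
Scanning for longest run:
  Position 1 ('c'): new char, reset run to 1
  Position 2 ('a'): new char, reset run to 1
  Position 3 ('c'): new char, reset run to 1
  Position 4 ('b'): new char, reset run to 1
  Position 5 ('a'): new char, reset run to 1
  Position 6 ('b'): new char, reset run to 1
  Position 7 ('c'): new char, reset run to 1
  Position 8 ('c'): continues run of 'c', length=2
  Position 9 ('c'): continues run of 'c', length=3
  Position 10 ('a'): new char, reset run to 1
  Position 11 ('c'): new char, reset run to 1
Longest run: 'c' with length 3

3


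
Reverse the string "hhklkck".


Input: hhklkck
Reading characters right to left:
  Position 6: 'k'
  Position 5: 'c'
  Position 4: 'k'
  Position 3: 'l'
  Position 2: 'k'
  Position 1: 'h'
  Position 0: 'h'
Reversed: kcklkhh

kcklkhh


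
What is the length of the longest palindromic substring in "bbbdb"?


Input: "bbbdb"
Checking substrings for palindromes:
  [0:3] "bbb" (len 3) => palindrome
  [2:5] "bdb" (len 3) => palindrome
  [0:2] "bb" (len 2) => palindrome
  [1:3] "bb" (len 2) => palindrome
Longest palindromic substring: "bbb" with length 3

3


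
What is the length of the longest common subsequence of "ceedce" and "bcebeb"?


LCS of "ceedce" and "bcebeb"
DP table:
           b    c    e    b    e    b
      0    0    0    0    0    0    0
  c   0    0    1    1    1    1    1
  e   0    0    1    2    2    2    2
  e   0    0    1    2    2    3    3
  d   0    0    1    2    2    3    3
  c   0    0    1    2    2    3    3
  e   0    0    1    2    2    3    3
LCS length = dp[6][6] = 3

3


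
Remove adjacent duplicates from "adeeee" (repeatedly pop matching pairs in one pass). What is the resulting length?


Input: adeeee
Stack-based adjacent duplicate removal:
  Read 'a': push. Stack: a
  Read 'd': push. Stack: ad
  Read 'e': push. Stack: ade
  Read 'e': matches stack top 'e' => pop. Stack: ad
  Read 'e': push. Stack: ade
  Read 'e': matches stack top 'e' => pop. Stack: ad
Final stack: "ad" (length 2)

2


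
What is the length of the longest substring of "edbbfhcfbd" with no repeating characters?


Input: "edbbfhcfbd"
Sliding window (track last position of each char):
  Position 0 ('e'): window [0,0] length 1 -- new best
  Position 1 ('d'): window [0,1] length 2 -- new best
  Position 2 ('b'): window [0,2] length 3 -- new best
  Position 3 ('b'): repeat (last at 2), move window start to 3
  Position 3 ('b'): window [3,3] length 1
  Position 4 ('f'): window [3,4] length 2
  Position 5 ('h'): window [3,5] length 3
  Position 6 ('c'): window [3,6] length 4 -- new best
  Position 7 ('f'): repeat (last at 4), move window start to 5
  Position 7 ('f'): window [5,7] length 3
  Position 8 ('b'): window [5,8] length 4
  Position 9 ('d'): window [5,9] length 5 -- new best
Longest substring with no repeats: "hcfbd" with length 5

5


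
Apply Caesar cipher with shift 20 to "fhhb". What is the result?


Caesar cipher: shift "fhhb" by 20
  'f' (pos 5) + 20 = pos 25 = 'z'
  'h' (pos 7) + 20 = pos 1 = 'b'
  'h' (pos 7) + 20 = pos 1 = 'b'
  'b' (pos 1) + 20 = pos 21 = 'v'
Result: zbbv

zbbv


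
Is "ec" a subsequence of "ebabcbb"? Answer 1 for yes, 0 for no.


Check if "ec" is a subsequence of "ebabcbb"
Greedy scan:
  Position 0 ('e'): matches sub[0] = 'e'
  Position 1 ('b'): no match needed
  Position 2 ('a'): no match needed
  Position 3 ('b'): no match needed
  Position 4 ('c'): matches sub[1] = 'c'
  Position 5 ('b'): no match needed
  Position 6 ('b'): no match needed
All 2 characters matched => is a subsequence

1


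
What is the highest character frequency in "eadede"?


Input: eadede
Character counts:
  'a': 1
  'd': 2
  'e': 3
Maximum frequency: 3

3


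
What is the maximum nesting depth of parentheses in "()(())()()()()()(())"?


Input: "()(())()()()()()(())"
Tracking depth:
  Position 0 '(': depth becomes 1
  Position 1 ')': depth becomes 0
  Position 2 '(': depth becomes 1
  Position 3 '(': depth becomes 2
  Position 4 ')': depth becomes 1
  Position 5 ')': depth becomes 0
  Position 6 '(': depth becomes 1
  Position 7 ')': depth becomes 0
  Position 8 '(': depth becomes 1
  Position 9 ')': depth becomes 0
  Position 10 '(': depth becomes 1
  Position 11 ')': depth becomes 0
  Position 12 '(': depth becomes 1
  Position 13 ')': depth becomes 0
  Position 14 '(': depth becomes 1
  Position 15 ')': depth becomes 0
  Position 16 '(': depth becomes 1
  Position 17 '(': depth becomes 2
  Position 18 ')': depth becomes 1
  Position 19 ')': depth becomes 0
Maximum depth reached: 2

2


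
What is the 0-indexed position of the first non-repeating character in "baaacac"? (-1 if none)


Input: baaacac
Character frequencies:
  'a': 4
  'b': 1
  'c': 2
Scanning left to right for freq == 1:
  Position 0 ('b'): unique! => answer = 0

0


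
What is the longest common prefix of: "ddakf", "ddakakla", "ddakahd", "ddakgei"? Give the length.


Words: ddakf, ddakakla, ddakahd, ddakgei
  Position 0: all 'd' => match
  Position 1: all 'd' => match
  Position 2: all 'a' => match
  Position 3: all 'k' => match
  Position 4: ('f', 'a', 'a', 'g') => mismatch, stop
LCP = "ddak" (length 4)

4


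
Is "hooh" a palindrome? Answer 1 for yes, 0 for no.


Input: hooh
Reversed: hooh
  Compare pos 0 ('h') with pos 3 ('h'): match
  Compare pos 1 ('o') with pos 2 ('o'): match
Result: palindrome

1


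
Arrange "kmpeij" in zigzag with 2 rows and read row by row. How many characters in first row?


Zigzag "kmpeij" into 2 rows:
Placing characters:
  'k' => row 0
  'm' => row 1
  'p' => row 0
  'e' => row 1
  'i' => row 0
  'j' => row 1
Rows:
  Row 0: "kpi"
  Row 1: "mej"
First row length: 3

3


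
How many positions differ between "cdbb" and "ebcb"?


Comparing "cdbb" and "ebcb" position by position:
  Position 0: 'c' vs 'e' => DIFFER
  Position 1: 'd' vs 'b' => DIFFER
  Position 2: 'b' vs 'c' => DIFFER
  Position 3: 'b' vs 'b' => same
Positions that differ: 3

3


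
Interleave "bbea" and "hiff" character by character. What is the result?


Interleaving "bbea" and "hiff":
  Position 0: 'b' from first, 'h' from second => "bh"
  Position 1: 'b' from first, 'i' from second => "bi"
  Position 2: 'e' from first, 'f' from second => "ef"
  Position 3: 'a' from first, 'f' from second => "af"
Result: bhbiefaf

bhbiefaf


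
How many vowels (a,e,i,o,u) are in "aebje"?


Input: aebje
Checking each character:
  'a' at position 0: vowel (running total: 1)
  'e' at position 1: vowel (running total: 2)
  'b' at position 2: consonant
  'j' at position 3: consonant
  'e' at position 4: vowel (running total: 3)
Total vowels: 3

3


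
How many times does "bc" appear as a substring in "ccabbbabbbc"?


Searching for "bc" in "ccabbbabbbc"
Scanning each position:
  Position 0: "cc" => no
  Position 1: "ca" => no
  Position 2: "ab" => no
  Position 3: "bb" => no
  Position 4: "bb" => no
  Position 5: "ba" => no
  Position 6: "ab" => no
  Position 7: "bb" => no
  Position 8: "bb" => no
  Position 9: "bc" => MATCH
Total occurrences: 1

1


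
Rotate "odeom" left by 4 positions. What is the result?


Input: "odeom", rotate left by 4
First 4 characters: "odeo"
Remaining characters: "m"
Concatenate remaining + first: "m" + "odeo" = "modeo"

modeo


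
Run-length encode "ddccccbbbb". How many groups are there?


Input: ddccccbbbb
Scanning for consecutive runs:
  Group 1: 'd' x 2 (positions 0-1)
  Group 2: 'c' x 4 (positions 2-5)
  Group 3: 'b' x 4 (positions 6-9)
Total groups: 3

3


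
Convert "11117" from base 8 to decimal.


Input: "11117" in base 8
Positional expansion:
  Digit '1' (value 1) x 8^4 = 4096
  Digit '1' (value 1) x 8^3 = 512
  Digit '1' (value 1) x 8^2 = 64
  Digit '1' (value 1) x 8^1 = 8
  Digit '7' (value 7) x 8^0 = 7
Sum = 4687

4687


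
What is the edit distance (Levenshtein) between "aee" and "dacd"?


Computing edit distance: "aee" -> "dacd"
DP table:
           d    a    c    d
      0    1    2    3    4
  a   1    1    1    2    3
  e   2    2    2    2    3
  e   3    3    3    3    3
Edit distance = dp[3][4] = 3

3


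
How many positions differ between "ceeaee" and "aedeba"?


Comparing "ceeaee" and "aedeba" position by position:
  Position 0: 'c' vs 'a' => DIFFER
  Position 1: 'e' vs 'e' => same
  Position 2: 'e' vs 'd' => DIFFER
  Position 3: 'a' vs 'e' => DIFFER
  Position 4: 'e' vs 'b' => DIFFER
  Position 5: 'e' vs 'a' => DIFFER
Positions that differ: 5

5


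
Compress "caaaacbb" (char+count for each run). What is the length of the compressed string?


Input: caaaacbb
Runs:
  'c' x 1 => "c1"
  'a' x 4 => "a4"
  'c' x 1 => "c1"
  'b' x 2 => "b2"
Compressed: "c1a4c1b2"
Compressed length: 8

8


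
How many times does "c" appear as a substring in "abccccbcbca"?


Searching for "c" in "abccccbcbca"
Scanning each position:
  Position 0: "a" => no
  Position 1: "b" => no
  Position 2: "c" => MATCH
  Position 3: "c" => MATCH
  Position 4: "c" => MATCH
  Position 5: "c" => MATCH
  Position 6: "b" => no
  Position 7: "c" => MATCH
  Position 8: "b" => no
  Position 9: "c" => MATCH
  Position 10: "a" => no
Total occurrences: 6

6


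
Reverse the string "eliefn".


Input: eliefn
Reading characters right to left:
  Position 5: 'n'
  Position 4: 'f'
  Position 3: 'e'
  Position 2: 'i'
  Position 1: 'l'
  Position 0: 'e'
Reversed: nfeile

nfeile


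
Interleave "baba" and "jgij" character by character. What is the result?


Interleaving "baba" and "jgij":
  Position 0: 'b' from first, 'j' from second => "bj"
  Position 1: 'a' from first, 'g' from second => "ag"
  Position 2: 'b' from first, 'i' from second => "bi"
  Position 3: 'a' from first, 'j' from second => "aj"
Result: bjagbiaj

bjagbiaj


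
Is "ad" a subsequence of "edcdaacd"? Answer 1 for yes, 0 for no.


Check if "ad" is a subsequence of "edcdaacd"
Greedy scan:
  Position 0 ('e'): no match needed
  Position 1 ('d'): no match needed
  Position 2 ('c'): no match needed
  Position 3 ('d'): no match needed
  Position 4 ('a'): matches sub[0] = 'a'
  Position 5 ('a'): no match needed
  Position 6 ('c'): no match needed
  Position 7 ('d'): matches sub[1] = 'd'
All 2 characters matched => is a subsequence

1


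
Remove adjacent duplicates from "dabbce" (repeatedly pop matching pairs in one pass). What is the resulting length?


Input: dabbce
Stack-based adjacent duplicate removal:
  Read 'd': push. Stack: d
  Read 'a': push. Stack: da
  Read 'b': push. Stack: dab
  Read 'b': matches stack top 'b' => pop. Stack: da
  Read 'c': push. Stack: dac
  Read 'e': push. Stack: dace
Final stack: "dace" (length 4)

4


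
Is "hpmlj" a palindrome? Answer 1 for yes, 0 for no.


Input: hpmlj
Reversed: jlmph
  Compare pos 0 ('h') with pos 4 ('j'): MISMATCH
  Compare pos 1 ('p') with pos 3 ('l'): MISMATCH
Result: not a palindrome

0


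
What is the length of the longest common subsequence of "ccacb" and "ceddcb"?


LCS of "ccacb" and "ceddcb"
DP table:
           c    e    d    d    c    b
      0    0    0    0    0    0    0
  c   0    1    1    1    1    1    1
  c   0    1    1    1    1    2    2
  a   0    1    1    1    1    2    2
  c   0    1    1    1    1    2    2
  b   0    1    1    1    1    2    3
LCS length = dp[5][6] = 3

3


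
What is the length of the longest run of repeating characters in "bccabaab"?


Input: "bccabaab"
Scanning for longest run:
  Position 1 ('c'): new char, reset run to 1
  Position 2 ('c'): continues run of 'c', length=2
  Position 3 ('a'): new char, reset run to 1
  Position 4 ('b'): new char, reset run to 1
  Position 5 ('a'): new char, reset run to 1
  Position 6 ('a'): continues run of 'a', length=2
  Position 7 ('b'): new char, reset run to 1
Longest run: 'c' with length 2

2


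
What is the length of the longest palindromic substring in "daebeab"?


Input: "daebeab"
Checking substrings for palindromes:
  [1:6] "aebea" (len 5) => palindrome
  [2:5] "ebe" (len 3) => palindrome
Longest palindromic substring: "aebea" with length 5

5


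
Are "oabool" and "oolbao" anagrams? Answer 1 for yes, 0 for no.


Strings: "oabool", "oolbao"
Sorted first:  ablooo
Sorted second: ablooo
Sorted forms match => anagrams

1


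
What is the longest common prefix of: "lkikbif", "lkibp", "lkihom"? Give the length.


Words: lkikbif, lkibp, lkihom
  Position 0: all 'l' => match
  Position 1: all 'k' => match
  Position 2: all 'i' => match
  Position 3: ('k', 'b', 'h') => mismatch, stop
LCP = "lki" (length 3)

3


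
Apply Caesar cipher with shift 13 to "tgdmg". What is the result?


Caesar cipher: shift "tgdmg" by 13
  't' (pos 19) + 13 = pos 6 = 'g'
  'g' (pos 6) + 13 = pos 19 = 't'
  'd' (pos 3) + 13 = pos 16 = 'q'
  'm' (pos 12) + 13 = pos 25 = 'z'
  'g' (pos 6) + 13 = pos 19 = 't'
Result: gtqzt

gtqzt


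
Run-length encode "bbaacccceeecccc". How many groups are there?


Input: bbaacccceeecccc
Scanning for consecutive runs:
  Group 1: 'b' x 2 (positions 0-1)
  Group 2: 'a' x 2 (positions 2-3)
  Group 3: 'c' x 4 (positions 4-7)
  Group 4: 'e' x 3 (positions 8-10)
  Group 5: 'c' x 4 (positions 11-14)
Total groups: 5

5


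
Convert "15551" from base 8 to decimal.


Input: "15551" in base 8
Positional expansion:
  Digit '1' (value 1) x 8^4 = 4096
  Digit '5' (value 5) x 8^3 = 2560
  Digit '5' (value 5) x 8^2 = 320
  Digit '5' (value 5) x 8^1 = 40
  Digit '1' (value 1) x 8^0 = 1
Sum = 7017

7017


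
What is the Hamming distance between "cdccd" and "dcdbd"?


Comparing "cdccd" and "dcdbd" position by position:
  Position 0: 'c' vs 'd' => differ
  Position 1: 'd' vs 'c' => differ
  Position 2: 'c' vs 'd' => differ
  Position 3: 'c' vs 'b' => differ
  Position 4: 'd' vs 'd' => same
Total differences (Hamming distance): 4

4


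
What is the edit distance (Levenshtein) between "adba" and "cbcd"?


Computing edit distance: "adba" -> "cbcd"
DP table:
           c    b    c    d
      0    1    2    3    4
  a   1    1    2    3    4
  d   2    2    2    3    3
  b   3    3    2    3    4
  a   4    4    3    3    4
Edit distance = dp[4][4] = 4

4


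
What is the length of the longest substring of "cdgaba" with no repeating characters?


Input: "cdgaba"
Sliding window (track last position of each char):
  Position 0 ('c'): window [0,0] length 1 -- new best
  Position 1 ('d'): window [0,1] length 2 -- new best
  Position 2 ('g'): window [0,2] length 3 -- new best
  Position 3 ('a'): window [0,3] length 4 -- new best
  Position 4 ('b'): window [0,4] length 5 -- new best
  Position 5 ('a'): repeat (last at 3), move window start to 4
  Position 5 ('a'): window [4,5] length 2
Longest substring with no repeats: "cdgab" with length 5

5


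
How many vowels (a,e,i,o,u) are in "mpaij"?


Input: mpaij
Checking each character:
  'm' at position 0: consonant
  'p' at position 1: consonant
  'a' at position 2: vowel (running total: 1)
  'i' at position 3: vowel (running total: 2)
  'j' at position 4: consonant
Total vowels: 2

2


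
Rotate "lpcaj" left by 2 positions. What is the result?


Input: "lpcaj", rotate left by 2
First 2 characters: "lp"
Remaining characters: "caj"
Concatenate remaining + first: "caj" + "lp" = "cajlp"

cajlp


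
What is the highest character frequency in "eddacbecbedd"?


Input: eddacbecbedd
Character counts:
  'a': 1
  'b': 2
  'c': 2
  'd': 4
  'e': 3
Maximum frequency: 4

4


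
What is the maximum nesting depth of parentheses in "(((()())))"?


Input: "(((()())))"
Tracking depth:
  Position 0 '(': depth becomes 1
  Position 1 '(': depth becomes 2
  Position 2 '(': depth becomes 3
  Position 3 '(': depth becomes 4
  Position 4 ')': depth becomes 3
  Position 5 '(': depth becomes 4
  Position 6 ')': depth becomes 3
  Position 7 ')': depth becomes 2
  Position 8 ')': depth becomes 1
  Position 9 ')': depth becomes 0
Maximum depth reached: 4

4


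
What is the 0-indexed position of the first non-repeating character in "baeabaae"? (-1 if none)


Input: baeabaae
Character frequencies:
  'a': 4
  'b': 2
  'e': 2
Scanning left to right for freq == 1:
  Position 0 ('b'): freq=2, skip
  Position 1 ('a'): freq=4, skip
  Position 2 ('e'): freq=2, skip
  Position 3 ('a'): freq=4, skip
  Position 4 ('b'): freq=2, skip
  Position 5 ('a'): freq=4, skip
  Position 6 ('a'): freq=4, skip
  Position 7 ('e'): freq=2, skip
  No unique character found => answer = -1

-1


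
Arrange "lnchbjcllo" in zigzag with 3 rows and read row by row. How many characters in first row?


Zigzag "lnchbjcllo" into 3 rows:
Placing characters:
  'l' => row 0
  'n' => row 1
  'c' => row 2
  'h' => row 1
  'b' => row 0
  'j' => row 1
  'c' => row 2
  'l' => row 1
  'l' => row 0
  'o' => row 1
Rows:
  Row 0: "lbl"
  Row 1: "nhjlo"
  Row 2: "cc"
First row length: 3

3


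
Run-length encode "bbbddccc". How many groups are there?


Input: bbbddccc
Scanning for consecutive runs:
  Group 1: 'b' x 3 (positions 0-2)
  Group 2: 'd' x 2 (positions 3-4)
  Group 3: 'c' x 3 (positions 5-7)
Total groups: 3

3


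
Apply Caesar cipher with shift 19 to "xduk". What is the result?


Caesar cipher: shift "xduk" by 19
  'x' (pos 23) + 19 = pos 16 = 'q'
  'd' (pos 3) + 19 = pos 22 = 'w'
  'u' (pos 20) + 19 = pos 13 = 'n'
  'k' (pos 10) + 19 = pos 3 = 'd'
Result: qwnd

qwnd


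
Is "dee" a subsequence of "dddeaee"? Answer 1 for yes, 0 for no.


Check if "dee" is a subsequence of "dddeaee"
Greedy scan:
  Position 0 ('d'): matches sub[0] = 'd'
  Position 1 ('d'): no match needed
  Position 2 ('d'): no match needed
  Position 3 ('e'): matches sub[1] = 'e'
  Position 4 ('a'): no match needed
  Position 5 ('e'): matches sub[2] = 'e'
  Position 6 ('e'): no match needed
All 3 characters matched => is a subsequence

1


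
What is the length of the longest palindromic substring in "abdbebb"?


Input: "abdbebb"
Checking substrings for palindromes:
  [1:4] "bdb" (len 3) => palindrome
  [3:6] "beb" (len 3) => palindrome
  [5:7] "bb" (len 2) => palindrome
Longest palindromic substring: "bdb" with length 3

3


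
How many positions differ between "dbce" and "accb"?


Comparing "dbce" and "accb" position by position:
  Position 0: 'd' vs 'a' => DIFFER
  Position 1: 'b' vs 'c' => DIFFER
  Position 2: 'c' vs 'c' => same
  Position 3: 'e' vs 'b' => DIFFER
Positions that differ: 3

3


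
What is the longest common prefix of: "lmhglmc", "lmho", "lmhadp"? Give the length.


Words: lmhglmc, lmho, lmhadp
  Position 0: all 'l' => match
  Position 1: all 'm' => match
  Position 2: all 'h' => match
  Position 3: ('g', 'o', 'a') => mismatch, stop
LCP = "lmh" (length 3)

3


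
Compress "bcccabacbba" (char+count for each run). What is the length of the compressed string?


Input: bcccabacbba
Runs:
  'b' x 1 => "b1"
  'c' x 3 => "c3"
  'a' x 1 => "a1"
  'b' x 1 => "b1"
  'a' x 1 => "a1"
  'c' x 1 => "c1"
  'b' x 2 => "b2"
  'a' x 1 => "a1"
Compressed: "b1c3a1b1a1c1b2a1"
Compressed length: 16

16


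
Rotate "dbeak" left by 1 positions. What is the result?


Input: "dbeak", rotate left by 1
First 1 characters: "d"
Remaining characters: "beak"
Concatenate remaining + first: "beak" + "d" = "beakd"

beakd


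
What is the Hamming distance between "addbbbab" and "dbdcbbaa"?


Comparing "addbbbab" and "dbdcbbaa" position by position:
  Position 0: 'a' vs 'd' => differ
  Position 1: 'd' vs 'b' => differ
  Position 2: 'd' vs 'd' => same
  Position 3: 'b' vs 'c' => differ
  Position 4: 'b' vs 'b' => same
  Position 5: 'b' vs 'b' => same
  Position 6: 'a' vs 'a' => same
  Position 7: 'b' vs 'a' => differ
Total differences (Hamming distance): 4

4


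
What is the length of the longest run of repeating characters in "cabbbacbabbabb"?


Input: "cabbbacbabbabb"
Scanning for longest run:
  Position 1 ('a'): new char, reset run to 1
  Position 2 ('b'): new char, reset run to 1
  Position 3 ('b'): continues run of 'b', length=2
  Position 4 ('b'): continues run of 'b', length=3
  Position 5 ('a'): new char, reset run to 1
  Position 6 ('c'): new char, reset run to 1
  Position 7 ('b'): new char, reset run to 1
  Position 8 ('a'): new char, reset run to 1
  Position 9 ('b'): new char, reset run to 1
  Position 10 ('b'): continues run of 'b', length=2
  Position 11 ('a'): new char, reset run to 1
  Position 12 ('b'): new char, reset run to 1
  Position 13 ('b'): continues run of 'b', length=2
Longest run: 'b' with length 3

3


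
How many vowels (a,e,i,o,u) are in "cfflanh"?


Input: cfflanh
Checking each character:
  'c' at position 0: consonant
  'f' at position 1: consonant
  'f' at position 2: consonant
  'l' at position 3: consonant
  'a' at position 4: vowel (running total: 1)
  'n' at position 5: consonant
  'h' at position 6: consonant
Total vowels: 1

1


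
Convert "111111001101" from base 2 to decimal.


Input: "111111001101" in base 2
Positional expansion:
  Digit '1' (value 1) x 2^11 = 2048
  Digit '1' (value 1) x 2^10 = 1024
  Digit '1' (value 1) x 2^9 = 512
  Digit '1' (value 1) x 2^8 = 256
  Digit '1' (value 1) x 2^7 = 128
  Digit '1' (value 1) x 2^6 = 64
  Digit '0' (value 0) x 2^5 = 0
  Digit '0' (value 0) x 2^4 = 0
  Digit '1' (value 1) x 2^3 = 8
  Digit '1' (value 1) x 2^2 = 4
  Digit '0' (value 0) x 2^1 = 0
  Digit '1' (value 1) x 2^0 = 1
Sum = 4045

4045


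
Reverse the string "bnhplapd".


Input: bnhplapd
Reading characters right to left:
  Position 7: 'd'
  Position 6: 'p'
  Position 5: 'a'
  Position 4: 'l'
  Position 3: 'p'
  Position 2: 'h'
  Position 1: 'n'
  Position 0: 'b'
Reversed: dpalphnb

dpalphnb


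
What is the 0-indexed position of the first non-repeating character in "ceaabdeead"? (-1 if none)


Input: ceaabdeead
Character frequencies:
  'a': 3
  'b': 1
  'c': 1
  'd': 2
  'e': 3
Scanning left to right for freq == 1:
  Position 0 ('c'): unique! => answer = 0

0


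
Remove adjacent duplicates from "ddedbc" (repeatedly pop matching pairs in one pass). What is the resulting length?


Input: ddedbc
Stack-based adjacent duplicate removal:
  Read 'd': push. Stack: d
  Read 'd': matches stack top 'd' => pop. Stack: (empty)
  Read 'e': push. Stack: e
  Read 'd': push. Stack: ed
  Read 'b': push. Stack: edb
  Read 'c': push. Stack: edbc
Final stack: "edbc" (length 4)

4


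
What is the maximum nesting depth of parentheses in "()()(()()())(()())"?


Input: "()()(()()())(()())"
Tracking depth:
  Position 0 '(': depth becomes 1
  Position 1 ')': depth becomes 0
  Position 2 '(': depth becomes 1
  Position 3 ')': depth becomes 0
  Position 4 '(': depth becomes 1
  Position 5 '(': depth becomes 2
  Position 6 ')': depth becomes 1
  Position 7 '(': depth becomes 2
  Position 8 ')': depth becomes 1
  Position 9 '(': depth becomes 2
  Position 10 ')': depth becomes 1
  Position 11 ')': depth becomes 0
  Position 12 '(': depth becomes 1
  Position 13 '(': depth becomes 2
  Position 14 ')': depth becomes 1
  Position 15 '(': depth becomes 2
  Position 16 ')': depth becomes 1
  Position 17 ')': depth becomes 0
Maximum depth reached: 2

2


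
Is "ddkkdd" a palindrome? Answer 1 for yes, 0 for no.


Input: ddkkdd
Reversed: ddkkdd
  Compare pos 0 ('d') with pos 5 ('d'): match
  Compare pos 1 ('d') with pos 4 ('d'): match
  Compare pos 2 ('k') with pos 3 ('k'): match
Result: palindrome

1


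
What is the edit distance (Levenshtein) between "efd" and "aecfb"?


Computing edit distance: "efd" -> "aecfb"
DP table:
           a    e    c    f    b
      0    1    2    3    4    5
  e   1    1    1    2    3    4
  f   2    2    2    2    2    3
  d   3    3    3    3    3    3
Edit distance = dp[3][5] = 3

3


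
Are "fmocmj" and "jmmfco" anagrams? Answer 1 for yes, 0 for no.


Strings: "fmocmj", "jmmfco"
Sorted first:  cfjmmo
Sorted second: cfjmmo
Sorted forms match => anagrams

1


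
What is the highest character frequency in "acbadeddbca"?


Input: acbadeddbca
Character counts:
  'a': 3
  'b': 2
  'c': 2
  'd': 3
  'e': 1
Maximum frequency: 3

3


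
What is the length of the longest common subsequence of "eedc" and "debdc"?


LCS of "eedc" and "debdc"
DP table:
           d    e    b    d    c
      0    0    0    0    0    0
  e   0    0    1    1    1    1
  e   0    0    1    1    1    1
  d   0    1    1    1    2    2
  c   0    1    1    1    2    3
LCS length = dp[4][5] = 3

3


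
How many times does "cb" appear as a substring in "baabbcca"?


Searching for "cb" in "baabbcca"
Scanning each position:
  Position 0: "ba" => no
  Position 1: "aa" => no
  Position 2: "ab" => no
  Position 3: "bb" => no
  Position 4: "bc" => no
  Position 5: "cc" => no
  Position 6: "ca" => no
Total occurrences: 0

0


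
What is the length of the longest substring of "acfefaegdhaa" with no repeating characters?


Input: "acfefaegdhaa"
Sliding window (track last position of each char):
  Position 0 ('a'): window [0,0] length 1 -- new best
  Position 1 ('c'): window [0,1] length 2 -- new best
  Position 2 ('f'): window [0,2] length 3 -- new best
  Position 3 ('e'): window [0,3] length 4 -- new best
  Position 4 ('f'): repeat (last at 2), move window start to 3
  Position 4 ('f'): window [3,4] length 2
  Position 5 ('a'): window [3,5] length 3
  Position 6 ('e'): repeat (last at 3), move window start to 4
  Position 6 ('e'): window [4,6] length 3
  Position 7 ('g'): window [4,7] length 4
  Position 8 ('d'): window [4,8] length 5 -- new best
  Position 9 ('h'): window [4,9] length 6 -- new best
  Position 10 ('a'): repeat (last at 5), move window start to 6
  Position 10 ('a'): window [6,10] length 5
  Position 11 ('a'): repeat (last at 10), move window start to 11
  Position 11 ('a'): window [11,11] length 1
Longest substring with no repeats: "faegdh" with length 6

6


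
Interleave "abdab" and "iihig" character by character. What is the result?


Interleaving "abdab" and "iihig":
  Position 0: 'a' from first, 'i' from second => "ai"
  Position 1: 'b' from first, 'i' from second => "bi"
  Position 2: 'd' from first, 'h' from second => "dh"
  Position 3: 'a' from first, 'i' from second => "ai"
  Position 4: 'b' from first, 'g' from second => "bg"
Result: aibidhaibg

aibidhaibg


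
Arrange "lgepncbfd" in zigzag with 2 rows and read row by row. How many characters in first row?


Zigzag "lgepncbfd" into 2 rows:
Placing characters:
  'l' => row 0
  'g' => row 1
  'e' => row 0
  'p' => row 1
  'n' => row 0
  'c' => row 1
  'b' => row 0
  'f' => row 1
  'd' => row 0
Rows:
  Row 0: "lenbd"
  Row 1: "gpcf"
First row length: 5

5


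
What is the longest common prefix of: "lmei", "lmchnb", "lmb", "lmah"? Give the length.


Words: lmei, lmchnb, lmb, lmah
  Position 0: all 'l' => match
  Position 1: all 'm' => match
  Position 2: ('e', 'c', 'b', 'a') => mismatch, stop
LCP = "lm" (length 2)

2


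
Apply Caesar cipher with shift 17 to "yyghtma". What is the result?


Caesar cipher: shift "yyghtma" by 17
  'y' (pos 24) + 17 = pos 15 = 'p'
  'y' (pos 24) + 17 = pos 15 = 'p'
  'g' (pos 6) + 17 = pos 23 = 'x'
  'h' (pos 7) + 17 = pos 24 = 'y'
  't' (pos 19) + 17 = pos 10 = 'k'
  'm' (pos 12) + 17 = pos 3 = 'd'
  'a' (pos 0) + 17 = pos 17 = 'r'
Result: ppxykdr

ppxykdr


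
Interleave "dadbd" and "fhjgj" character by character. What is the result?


Interleaving "dadbd" and "fhjgj":
  Position 0: 'd' from first, 'f' from second => "df"
  Position 1: 'a' from first, 'h' from second => "ah"
  Position 2: 'd' from first, 'j' from second => "dj"
  Position 3: 'b' from first, 'g' from second => "bg"
  Position 4: 'd' from first, 'j' from second => "dj"
Result: dfahdjbgdj

dfahdjbgdj


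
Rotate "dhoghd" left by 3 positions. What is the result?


Input: "dhoghd", rotate left by 3
First 3 characters: "dho"
Remaining characters: "ghd"
Concatenate remaining + first: "ghd" + "dho" = "ghddho"

ghddho


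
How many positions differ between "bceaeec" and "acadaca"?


Comparing "bceaeec" and "acadaca" position by position:
  Position 0: 'b' vs 'a' => DIFFER
  Position 1: 'c' vs 'c' => same
  Position 2: 'e' vs 'a' => DIFFER
  Position 3: 'a' vs 'd' => DIFFER
  Position 4: 'e' vs 'a' => DIFFER
  Position 5: 'e' vs 'c' => DIFFER
  Position 6: 'c' vs 'a' => DIFFER
Positions that differ: 6

6


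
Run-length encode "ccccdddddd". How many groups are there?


Input: ccccdddddd
Scanning for consecutive runs:
  Group 1: 'c' x 4 (positions 0-3)
  Group 2: 'd' x 6 (positions 4-9)
Total groups: 2

2


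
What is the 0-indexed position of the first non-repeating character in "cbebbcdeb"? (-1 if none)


Input: cbebbcdeb
Character frequencies:
  'b': 4
  'c': 2
  'd': 1
  'e': 2
Scanning left to right for freq == 1:
  Position 0 ('c'): freq=2, skip
  Position 1 ('b'): freq=4, skip
  Position 2 ('e'): freq=2, skip
  Position 3 ('b'): freq=4, skip
  Position 4 ('b'): freq=4, skip
  Position 5 ('c'): freq=2, skip
  Position 6 ('d'): unique! => answer = 6

6


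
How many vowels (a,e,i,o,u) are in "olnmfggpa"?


Input: olnmfggpa
Checking each character:
  'o' at position 0: vowel (running total: 1)
  'l' at position 1: consonant
  'n' at position 2: consonant
  'm' at position 3: consonant
  'f' at position 4: consonant
  'g' at position 5: consonant
  'g' at position 6: consonant
  'p' at position 7: consonant
  'a' at position 8: vowel (running total: 2)
Total vowels: 2

2


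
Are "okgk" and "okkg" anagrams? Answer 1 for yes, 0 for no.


Strings: "okgk", "okkg"
Sorted first:  gkko
Sorted second: gkko
Sorted forms match => anagrams

1


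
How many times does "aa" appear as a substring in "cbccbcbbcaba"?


Searching for "aa" in "cbccbcbbcaba"
Scanning each position:
  Position 0: "cb" => no
  Position 1: "bc" => no
  Position 2: "cc" => no
  Position 3: "cb" => no
  Position 4: "bc" => no
  Position 5: "cb" => no
  Position 6: "bb" => no
  Position 7: "bc" => no
  Position 8: "ca" => no
  Position 9: "ab" => no
  Position 10: "ba" => no
Total occurrences: 0

0


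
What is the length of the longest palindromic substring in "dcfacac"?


Input: "dcfacac"
Checking substrings for palindromes:
  [3:6] "aca" (len 3) => palindrome
  [4:7] "cac" (len 3) => palindrome
Longest palindromic substring: "aca" with length 3

3


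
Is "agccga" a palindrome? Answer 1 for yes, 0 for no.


Input: agccga
Reversed: agccga
  Compare pos 0 ('a') with pos 5 ('a'): match
  Compare pos 1 ('g') with pos 4 ('g'): match
  Compare pos 2 ('c') with pos 3 ('c'): match
Result: palindrome

1


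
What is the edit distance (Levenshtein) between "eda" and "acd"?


Computing edit distance: "eda" -> "acd"
DP table:
           a    c    d
      0    1    2    3
  e   1    1    2    3
  d   2    2    2    2
  a   3    2    3    3
Edit distance = dp[3][3] = 3

3


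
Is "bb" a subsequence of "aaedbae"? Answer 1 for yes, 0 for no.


Check if "bb" is a subsequence of "aaedbae"
Greedy scan:
  Position 0 ('a'): no match needed
  Position 1 ('a'): no match needed
  Position 2 ('e'): no match needed
  Position 3 ('d'): no match needed
  Position 4 ('b'): matches sub[0] = 'b'
  Position 5 ('a'): no match needed
  Position 6 ('e'): no match needed
Only matched 1/2 characters => not a subsequence

0


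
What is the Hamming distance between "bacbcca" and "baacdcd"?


Comparing "bacbcca" and "baacdcd" position by position:
  Position 0: 'b' vs 'b' => same
  Position 1: 'a' vs 'a' => same
  Position 2: 'c' vs 'a' => differ
  Position 3: 'b' vs 'c' => differ
  Position 4: 'c' vs 'd' => differ
  Position 5: 'c' vs 'c' => same
  Position 6: 'a' vs 'd' => differ
Total differences (Hamming distance): 4

4


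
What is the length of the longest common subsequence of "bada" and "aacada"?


LCS of "bada" and "aacada"
DP table:
           a    a    c    a    d    a
      0    0    0    0    0    0    0
  b   0    0    0    0    0    0    0
  a   0    1    1    1    1    1    1
  d   0    1    1    1    1    2    2
  a   0    1    2    2    2    2    3
LCS length = dp[4][6] = 3

3


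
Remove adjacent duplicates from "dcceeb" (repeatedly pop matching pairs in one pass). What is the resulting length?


Input: dcceeb
Stack-based adjacent duplicate removal:
  Read 'd': push. Stack: d
  Read 'c': push. Stack: dc
  Read 'c': matches stack top 'c' => pop. Stack: d
  Read 'e': push. Stack: de
  Read 'e': matches stack top 'e' => pop. Stack: d
  Read 'b': push. Stack: db
Final stack: "db" (length 2)

2


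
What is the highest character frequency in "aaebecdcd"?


Input: aaebecdcd
Character counts:
  'a': 2
  'b': 1
  'c': 2
  'd': 2
  'e': 2
Maximum frequency: 2

2


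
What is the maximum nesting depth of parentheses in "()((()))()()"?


Input: "()((()))()()"
Tracking depth:
  Position 0 '(': depth becomes 1
  Position 1 ')': depth becomes 0
  Position 2 '(': depth becomes 1
  Position 3 '(': depth becomes 2
  Position 4 '(': depth becomes 3
  Position 5 ')': depth becomes 2
  Position 6 ')': depth becomes 1
  Position 7 ')': depth becomes 0
  Position 8 '(': depth becomes 1
  Position 9 ')': depth becomes 0
  Position 10 '(': depth becomes 1
  Position 11 ')': depth becomes 0
Maximum depth reached: 3

3


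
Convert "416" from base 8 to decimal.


Input: "416" in base 8
Positional expansion:
  Digit '4' (value 4) x 8^2 = 256
  Digit '1' (value 1) x 8^1 = 8
  Digit '6' (value 6) x 8^0 = 6
Sum = 270

270


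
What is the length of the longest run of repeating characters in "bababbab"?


Input: "bababbab"
Scanning for longest run:
  Position 1 ('a'): new char, reset run to 1
  Position 2 ('b'): new char, reset run to 1
  Position 3 ('a'): new char, reset run to 1
  Position 4 ('b'): new char, reset run to 1
  Position 5 ('b'): continues run of 'b', length=2
  Position 6 ('a'): new char, reset run to 1
  Position 7 ('b'): new char, reset run to 1
Longest run: 'b' with length 2

2


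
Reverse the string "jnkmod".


Input: jnkmod
Reading characters right to left:
  Position 5: 'd'
  Position 4: 'o'
  Position 3: 'm'
  Position 2: 'k'
  Position 1: 'n'
  Position 0: 'j'
Reversed: domknj

domknj
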